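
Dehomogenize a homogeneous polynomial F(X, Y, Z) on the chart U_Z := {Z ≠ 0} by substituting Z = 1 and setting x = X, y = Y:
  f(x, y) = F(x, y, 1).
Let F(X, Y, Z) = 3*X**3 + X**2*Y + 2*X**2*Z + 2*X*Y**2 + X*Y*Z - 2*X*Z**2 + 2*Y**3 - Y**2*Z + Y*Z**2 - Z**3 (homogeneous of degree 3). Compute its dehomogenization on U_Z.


f(x, y) = 3*x**3 + x**2*y + 2*x**2 + 2*x*y**2 + x*y - 2*x + 2*y**3 - y**2 + y - 1

On U_Z we set Z = 1. Each monomial c·X^i·Y^j·Z^k in F becomes c·x^i·y^j·1^k = c·x^i·y^j.
Substituting Z = 1: F(X, Y, 1) = 3*x**3 + x**2*y + 2*x**2 + 2*x*y**2 + x*y - 2*x + 2*y**3 - y**2 + y - 1.
Note: deg(f) ≤ deg(F) = 3; strict inequality happens when F is divisible by Z (lost terms).


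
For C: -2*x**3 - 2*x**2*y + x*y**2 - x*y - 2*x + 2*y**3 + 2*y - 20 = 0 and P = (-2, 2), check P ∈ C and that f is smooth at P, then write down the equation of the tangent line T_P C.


Tangent line at P: -8*x + 12*y - 40 = 0.

Step 1: f(-2, 2) = 0, so P lies on C.
Step 2: partial derivatives
  f_x(x, y) = -6*x**2 - 4*x*y + y**2 - y - 2, f_y(x, y) = -2*x**2 + 2*x*y - x + 6*y**2 + 2.
  f_x(P) = -8, f_y(P) = 12 (gradient nonzero, so P is smooth).
Step 3: tangent line at P: -8·(x − -2) + 12·(y − 2) = 0.
Expanding: -8*x + 12*y - 40 = 0.


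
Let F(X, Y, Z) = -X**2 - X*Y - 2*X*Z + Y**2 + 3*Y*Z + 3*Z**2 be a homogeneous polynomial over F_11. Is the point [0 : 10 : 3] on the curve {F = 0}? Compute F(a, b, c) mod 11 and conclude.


F(0,10,3) ≡ 8 (mod 11); P is NOT on the curve.

Evaluate F(0, 10, 3) term-by-term (mod 11).
  -X**2 ↦ -1·0·1·1 = 0
  -X*Y ↦ -1·0·10·1 = 0
  -2*X*Z ↦ -2·0·1·3 = 0
  Y**2 ↦ 1·1·100·1 = 100
  3*Y*Z ↦ 3·1·10·3 = 90
  3*Z**2 ↦ 3·1·1·9 = 27
Sum: F(0, 10, 3) = (0) + (0) + (0) + (100) + (90) + (27) = 217.
Reducing mod 11: 217 ≡ 8 (mod 11).
Since F(a, b, c) ≡ 8 ≠ 0 (mod 11), P does NOT lie on the curve.


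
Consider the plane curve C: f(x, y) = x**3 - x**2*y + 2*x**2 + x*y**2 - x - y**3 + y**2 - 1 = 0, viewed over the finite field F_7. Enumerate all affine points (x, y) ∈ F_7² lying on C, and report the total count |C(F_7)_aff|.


Affine F_7-points: {(0, 4), (1, 4), (2, 6), (3, 1), (4, 0)}; count = 5.

For each of the 49 pairs (x, y) ∈ F_7², evaluate f(x, y) mod 7. Record the zeros.
  x = 0: [0↦6, 1↦6, 2↦2, 3↦2, 4↦0, 5↦4, 6↦1]  zeros at y ∈ {4}
  x = 1: [0↦1, 1↦1, 2↦6, 3↦3, 4↦0, 5↦5, 6↦5]  zeros at y ∈ {4}
  x = 2: [0↦6, 1↦4, 2↦2, 3↦1, 4↦2, 5↦6, 6↦0]  zeros at y ∈ {6}
  x = 3: [0↦6, 1↦0, 2↦3, 3↦2, 4↦5, 5↦6, 6↦6]  zeros at y ∈ {1}
  x = 4: [0↦0, 1↦2, 2↦1, 3↦5, 4↦1, 5↦4, 6↦1]  zeros at y ∈ {0}
  x = 5: [0↦1, 1↦2, 2↦2, 3↦2, 4↦3, 5↦6, 6↦5]  zeros at y ∈ ∅
  x = 6: [0↦1, 1↦6, 2↦5, 3↦6, 4↦3, 5↦4, 6↦3]  zeros at y ∈ ∅
Collecting zeros: affine points = {(0, 4), (1, 4), (2, 6), (3, 1), (4, 0)}.
Total count |C(F_7)_aff| = 5.


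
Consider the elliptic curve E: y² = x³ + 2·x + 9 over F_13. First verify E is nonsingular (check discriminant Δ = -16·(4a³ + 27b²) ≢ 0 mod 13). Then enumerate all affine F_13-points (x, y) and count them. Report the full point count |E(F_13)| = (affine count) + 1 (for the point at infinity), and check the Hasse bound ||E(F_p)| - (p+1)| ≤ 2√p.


Affine points = {(0, 3), (0, 10), (1, 5), (1, 8), (3, 4), (3, 9), (4, 4), (4, 9), (5, 1), (5, 12), (6, 4), (6, 9), (8, 2), (8, 11), (11, 6), (11, 7)}; affine count = 16; |E(F_13)| = 17.

Discriminant check: Δ ∝ 4a³ + 27b² = 4·2³ + 27·9² = 4·8 + 27·81 ≡ 9 (mod 13). Nonzero ⇒ E is nonsingular.
For each x ∈ F_13, compute rhs = x³ + 2·x + 9 mod 13, then count y ∈ F_13 with y² ≡ rhs.
  x = 0: rhs = 9, matching y values: 3, 10 (2 points).
  x = 1: rhs = 12, matching y values: 5, 8 (2 points).
  x = 2: rhs = 8, matching y values: none (0 points).
  x = 3: rhs = 3, matching y values: 4, 9 (2 points).
  x = 4: rhs = 3, matching y values: 4, 9 (2 points).
  x = 5: rhs = 1, matching y values: 1, 12 (2 points).
  x = 6: rhs = 3, matching y values: 4, 9 (2 points).
  x = 7: rhs = 2, matching y values: none (0 points).
  x = 8: rhs = 4, matching y values: 2, 11 (2 points).
  x = 9: rhs = 2, matching y values: none (0 points).
  x = 10: rhs = 2, matching y values: none (0 points).
  x = 11: rhs = 10, matching y values: 6, 7 (2 points).
  x = 12: rhs = 6, matching y values: none (0 points).
Total affine count: 16.
Full point count |E(F_13)| = 16 + 1 = 17.
Hasse bound: |17 − (13+1)| = |3| = 3 ≤ 2√13 ≈ 7.2111 ✓.


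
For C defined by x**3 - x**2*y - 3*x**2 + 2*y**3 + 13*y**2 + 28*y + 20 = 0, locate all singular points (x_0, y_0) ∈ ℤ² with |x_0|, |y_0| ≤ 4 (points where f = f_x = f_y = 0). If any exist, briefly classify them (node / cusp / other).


Singular points: {(0, -2)}; classification: node.

Compute partial derivatives:
  f_x = 3*x**2 - 2*x*y - 6*x.
  f_y = -x**2 + 6*y**2 + 26*y + 28.
Scan x_0 ∈ {−4, ..., 4}. For each x_0, f_y(x_0, y) is a polynomial in y; find its integer roots y ∈ {−4, ..., 4}, then test f_x and f at those candidates.
  x = -4: f_y(-4, y) = 6*y**2 + 26*y + 12; no integer root y with |y| ≤ 4.
  x = -3: f_y(-3, y) = 6*y**2 + 26*y + 19; no integer root y with |y| ≤ 4.
  x = -2: f_y(-2, y) = 6*y**2 + 26*y + 24; vanishes at y ∈ {-3}. (-2, -3): f_x = 12 ≠ 0.
  x = -1: f_y(-1, y) = 6*y**2 + 26*y + 27; no integer root y with |y| ≤ 4.
  x = 0: f_y(0, y) = 6*y**2 + 26*y + 28; vanishes at y ∈ {-2}. (0, -2): f_x = 0, f = 0 — SINGULAR.
  x = 1: f_y(1, y) = 6*y**2 + 26*y + 27; no integer root y with |y| ≤ 4.
  x = 2: f_y(2, y) = 6*y**2 + 26*y + 24; vanishes at y ∈ {-3}. (2, -3): f_x = 12 ≠ 0.
  x = 3: f_y(3, y) = 6*y**2 + 26*y + 19; no integer root y with |y| ≤ 4.
  x = 4: f_y(4, y) = 6*y**2 + 26*y + 12; no integer root y with |y| ≤ 4.
Only singular point on the grid: (0, -2).
Classify: substitute x = 0 + u, y = -2 + v and expand: f = u**3 - u**2*v - u**2 + 2*v**3 + v**2.
No constant or linear terms (consistent with a singular point). Quadratic part: -u**2 + v**2. Cubic part: u**3 - u**2*v + 2*v**3.
The quadratic part v**2 - u**2 = (v − u)(v + u) splits into two distinct linear factors, so there are two distinct tangent lines y − -2 = ±(x − 0) — this is a node (ordinary double point).
Classification: node.


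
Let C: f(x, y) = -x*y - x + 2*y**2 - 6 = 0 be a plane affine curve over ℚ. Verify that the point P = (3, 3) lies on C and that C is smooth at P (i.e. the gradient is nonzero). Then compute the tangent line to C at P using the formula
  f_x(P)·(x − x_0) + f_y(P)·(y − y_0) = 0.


Tangent line at P: -4*x + 9*y - 15 = 0.

Step 1: f(3, 3) = 0, so P lies on C.
Step 2: partial derivatives
  f_x(x, y) = -y - 1, f_y(x, y) = -x + 4*y.
  f_x(P) = -4, f_y(P) = 9 (gradient nonzero, so P is smooth).
Step 3: tangent line at P: -4·(x − 3) + 9·(y − 3) = 0.
Expanding: -4*x + 9*y - 15 = 0.


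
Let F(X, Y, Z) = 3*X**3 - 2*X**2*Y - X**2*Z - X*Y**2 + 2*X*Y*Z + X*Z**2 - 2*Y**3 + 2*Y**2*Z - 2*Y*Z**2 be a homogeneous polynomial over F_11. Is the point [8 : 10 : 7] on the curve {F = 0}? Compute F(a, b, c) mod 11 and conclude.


F(8,10,7) ≡ 7 (mod 11); P is NOT on the curve.

Evaluate F(8, 10, 7) term-by-term (mod 11).
  3*X**3 ↦ 3·512·1·1 = 1536
  -2*X**2*Y ↦ -2·64·10·1 = -1280
  -X**2*Z ↦ -1·64·1·7 = -448
  -X*Y**2 ↦ -1·8·100·1 = -800
  2*X*Y*Z ↦ 2·8·10·7 = 1120
  X*Z**2 ↦ 1·8·1·49 = 392
  -2*Y**3 ↦ -2·1·1000·1 = -2000
  2*Y**2*Z ↦ 2·1·100·7 = 1400
  -2*Y*Z**2 ↦ -2·1·10·49 = -980
Sum: F(8, 10, 7) = (1536) + (-1280) + (-448) + (-800) + (1120) + (392) + (-2000) + (1400) + (-980) = -1060.
Reducing mod 11: -1060 ≡ 7 (mod 11).
Since F(a, b, c) ≡ 7 ≠ 0 (mod 11), P does NOT lie on the curve.


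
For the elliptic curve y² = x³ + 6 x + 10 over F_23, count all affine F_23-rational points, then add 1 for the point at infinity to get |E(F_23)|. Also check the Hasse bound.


Affine points = {(3, 3), (3, 20), (4, 11), (4, 12), (5, 2), (5, 21), (6, 3), (6, 20), (7, 2), (7, 21), (8, 8), (8, 15), (10, 9), (10, 14), (11, 2), (11, 21), (12, 4), (12, 19), (13, 10), (13, 13), (14, 3), (14, 20), (15, 5), (15, 18), (16, 4), (16, 19), (18, 4), (18, 19), (21, 6), (21, 17), (22, 7), (22, 16)}; affine count = 32; |E(F_23)| = 33.

Discriminant check: Δ ∝ 4a³ + 27b² = 4·6³ + 27·10² = 4·216 + 27·100 ≡ 22 (mod 23). Nonzero ⇒ E is nonsingular.
For each x ∈ F_23, compute rhs = x³ + 6·x + 10 mod 23, then count y ∈ F_23 with y² ≡ rhs.
  x = 0: rhs = 10, matching y values: none (0 points).
  x = 1: rhs = 17, matching y values: none (0 points).
  x = 2: rhs = 7, matching y values: none (0 points).
  x = 3: rhs = 9, matching y values: 3, 20 (2 points).
  x = 4: rhs = 6, matching y values: 11, 12 (2 points).
  x = 5: rhs = 4, matching y values: 2, 21 (2 points).
  x = 6: rhs = 9, matching y values: 3, 20 (2 points).
  x = 7: rhs = 4, matching y values: 2, 21 (2 points).
  x = 8: rhs = 18, matching y values: 8, 15 (2 points).
  x = 9: rhs = 11, matching y values: none (0 points).
  x = 10: rhs = 12, matching y values: 9, 14 (2 points).
  x = 11: rhs = 4, matching y values: 2, 21 (2 points).
  x = 12: rhs = 16, matching y values: 4, 19 (2 points).
  x = 13: rhs = 8, matching y values: 10, 13 (2 points).
  x = 14: rhs = 9, matching y values: 3, 20 (2 points).
  x = 15: rhs = 2, matching y values: 5, 18 (2 points).
  x = 16: rhs = 16, matching y values: 4, 19 (2 points).
  x = 17: rhs = 11, matching y values: none (0 points).
  x = 18: rhs = 16, matching y values: 4, 19 (2 points).
  x = 19: rhs = 14, matching y values: none (0 points).
  x = 20: rhs = 11, matching y values: none (0 points).
  x = 21: rhs = 13, matching y values: 6, 17 (2 points).
  x = 22: rhs = 3, matching y values: 7, 16 (2 points).
Total affine count: 32.
Full point count |E(F_23)| = 32 + 1 = 33.
Hasse bound: |33 − (23+1)| = |9| = 9 ≤ 2√23 ≈ 9.5917 ✓.


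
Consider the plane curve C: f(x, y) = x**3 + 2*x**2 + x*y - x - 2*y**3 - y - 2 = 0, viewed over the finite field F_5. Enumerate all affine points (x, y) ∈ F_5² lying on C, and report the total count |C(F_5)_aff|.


Affine F_5-points: {(0, 1), (0, 2), (1, 0), (3, 0), (3, 1), (3, 4), (4, 0), (4, 2), (4, 3)}; count = 9.

For each of the 25 pairs (x, y) ∈ F_5², evaluate f(x, y) mod 5. Record the zeros.
  x = 0: [0↦3, 1↦0, 2↦0, 3↦1, 4↦1]  zeros at y ∈ {1, 2}
  x = 1: [0↦0, 1↦3, 2↦4, 3↦1, 4↦2]  zeros at y ∈ {0}
  x = 2: [0↦2, 1↦1, 2↦3, 3↦1, 4↦3]  zeros at y ∈ ∅
  x = 3: [0↦0, 1↦0, 2↦3, 3↦2, 4↦0]  zeros at y ∈ {0, 1, 4}
  x = 4: [0↦0, 1↦1, 2↦0, 3↦0, 4↦4]  zeros at y ∈ {0, 2, 3}
Collecting zeros: affine points = {(0, 1), (0, 2), (1, 0), (3, 0), (3, 1), (3, 4), (4, 0), (4, 2), (4, 3)}.
Total count |C(F_5)_aff| = 9.


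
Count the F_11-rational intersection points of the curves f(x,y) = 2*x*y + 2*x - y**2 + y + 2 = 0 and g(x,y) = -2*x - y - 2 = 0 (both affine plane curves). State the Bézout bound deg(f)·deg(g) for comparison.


Common zeros: {(5, 10), (10, 0)}; count = 2; Bézout bound = 2.

deg(f) = 2, deg(g) = 1, so Bézout bound = 2.
Scan x ∈ F_11. For each x, list the y ∈ F_11 with f(x, y) ≡ 0 and those with g(x, y) ≡ 0 (mod 11); the common zeros in that column are the intersection.
  x = 0: f ≡ 0 at y ∈ {2, 10}; g ≡ 0 at y ∈ {9}; common: ∅.
  x = 1: f ≡ 0 at y ∈ {4, 10}; g ≡ 0 at y ∈ {7}; common: ∅.
  x = 2: f ≡ 0 at y ∈ {6, 10}; g ≡ 0 at y ∈ {5}; common: ∅.
  x = 3: f ≡ 0 at y ∈ {8, 10}; g ≡ 0 at y ∈ {3}; common: ∅.
  x = 4: f ≡ 0 at y ∈ {10}; g ≡ 0 at y ∈ {1}; common: ∅.
  x = 5: f ≡ 0 at y ∈ {1, 10}; g ≡ 0 at y ∈ {10}; common: {10}.
  x = 6: f ≡ 0 at y ∈ {3, 10}; g ≡ 0 at y ∈ {8}; common: ∅.
  x = 7: f ≡ 0 at y ∈ {5, 10}; g ≡ 0 at y ∈ {6}; common: ∅.
  x = 8: f ≡ 0 at y ∈ {7, 10}; g ≡ 0 at y ∈ {4}; common: ∅.
  x = 9: f ≡ 0 at y ∈ {9, 10}; g ≡ 0 at y ∈ {2}; common: ∅.
  x = 10: f ≡ 0 at y ∈ {0, 10}; g ≡ 0 at y ∈ {0}; common: {0}.
Collecting: common zeros = {(5, 10), (10, 0)}, so the count is 2.
Comparison with the Bézout bound: 2 ≤ 2 = deg(f)·deg(g), as expected for curves with no common component (the bound is attained).


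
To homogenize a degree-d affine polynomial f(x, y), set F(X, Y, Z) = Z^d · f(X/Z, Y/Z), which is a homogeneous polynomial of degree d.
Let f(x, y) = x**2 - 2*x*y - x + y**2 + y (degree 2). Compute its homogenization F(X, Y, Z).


F(X, Y, Z) = X**2 - 2*X*Y - X*Z + Y**2 + Y*Z

deg(f) = 2.
Substitute x = X/Z, y = Y/Z into f, then multiply by Z^2.
  monomial 1·x^2·y^0 ↦ 1·X^2·Y^0·Z^0.
  monomial -2·x^1·y^1 ↦ -2·X^1·Y^1·Z^0.
  monomial -1·x^1·y^0 ↦ -1·X^1·Y^0·Z^1.
  monomial 1·x^0·y^2 ↦ 1·X^0·Y^2·Z^0.
  monomial 1·x^0·y^1 ↦ 1·X^0·Y^1·Z^1.
Collecting: F(X, Y, Z) = X**2 - 2*X*Y - X*Z + Y**2 + Y*Z.


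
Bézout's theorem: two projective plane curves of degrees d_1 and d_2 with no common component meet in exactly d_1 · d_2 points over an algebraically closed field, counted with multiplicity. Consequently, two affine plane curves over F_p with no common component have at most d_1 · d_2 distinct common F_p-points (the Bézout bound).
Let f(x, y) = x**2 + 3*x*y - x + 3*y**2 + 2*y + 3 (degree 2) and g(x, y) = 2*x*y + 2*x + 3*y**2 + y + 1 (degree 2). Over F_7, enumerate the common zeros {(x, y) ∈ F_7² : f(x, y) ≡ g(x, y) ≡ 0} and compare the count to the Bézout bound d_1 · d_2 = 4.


Common zeros: {(4, 3)}; count = 1; Bézout bound = 4.

deg(f) = 2, deg(g) = 2, so Bézout bound = 4.
Scan x ∈ F_7. For each x, list the y ∈ F_7 with f(x, y) ≡ 0 and those with g(x, y) ≡ 0 (mod 7); the common zeros in that column are the intersection.
  x = 0: f ≡ 0 at y ∈ ∅; g ≡ 0 at y ∈ ∅; common: ∅.
  x = 1: f ≡ 0 at y ∈ ∅; g ≡ 0 at y ∈ {2, 4}; common: ∅.
  x = 2: f ≡ 0 at y ∈ {3, 6}; g ≡ 0 at y ∈ {5}; common: ∅.
  x = 3: f ≡ 0 at y ∈ ∅; g ≡ 0 at y ∈ {0}; common: ∅.
  x = 4: f ≡ 0 at y ∈ {3, 4}; g ≡ 0 at y ∈ {1, 3}; common: {3}.
  x = 5: f ≡ 0 at y ∈ ∅; g ≡ 0 at y ∈ ∅; common: ∅.
  x = 6: f ≡ 0 at y ∈ {1, 4}; g ≡ 0 at y ∈ ∅; common: ∅.
Collecting: common zeros = {(4, 3)}, so the count is 1.
Comparison with the Bézout bound: 1 ≤ 4 = deg(f)·deg(g), as expected for curves with no common component (the affine F_7-count falls short of the bound because intersections may lie at infinity, over extension fields, or carry multiplicity).


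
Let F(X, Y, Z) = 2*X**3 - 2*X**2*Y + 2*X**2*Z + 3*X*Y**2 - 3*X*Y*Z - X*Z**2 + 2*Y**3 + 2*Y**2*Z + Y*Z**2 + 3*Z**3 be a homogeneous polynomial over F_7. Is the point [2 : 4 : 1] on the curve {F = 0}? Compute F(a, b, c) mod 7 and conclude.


F(2,4,1) ≡ 5 (mod 7); P is NOT on the curve.

Evaluate F(2, 4, 1) term-by-term (mod 7).
  2*X**3 ↦ 2·8·1·1 = 16
  -2*X**2*Y ↦ -2·4·4·1 = -32
  2*X**2*Z ↦ 2·4·1·1 = 8
  3*X*Y**2 ↦ 3·2·16·1 = 96
  -3*X*Y*Z ↦ -3·2·4·1 = -24
  -X*Z**2 ↦ -1·2·1·1 = -2
  2*Y**3 ↦ 2·1·64·1 = 128
  2*Y**2*Z ↦ 2·1·16·1 = 32
  Y*Z**2 ↦ 1·1·4·1 = 4
  3*Z**3 ↦ 3·1·1·1 = 3
Sum: F(2, 4, 1) = (16) + (-32) + (8) + (96) + (-24) + (-2) + (128) + (32) + (4) + (3) = 229.
Reducing mod 7: 229 ≡ 5 (mod 7).
Since F(a, b, c) ≡ 5 ≠ 0 (mod 7), P does NOT lie on the curve.


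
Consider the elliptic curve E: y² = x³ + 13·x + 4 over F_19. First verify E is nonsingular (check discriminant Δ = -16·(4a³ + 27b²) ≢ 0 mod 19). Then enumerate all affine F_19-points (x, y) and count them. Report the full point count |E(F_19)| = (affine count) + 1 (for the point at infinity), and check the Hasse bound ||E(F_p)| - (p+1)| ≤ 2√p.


Affine points = {(0, 2), (0, 17), (2, 0), (4, 5), (4, 14), (5, 2), (5, 17), (7, 1), (7, 18), (12, 8), (12, 11), (14, 2), (14, 17), (18, 3), (18, 16)}; affine count = 15; |E(F_19)| = 16.

Discriminant check: Δ ∝ 4a³ + 27b² = 4·13³ + 27·4² = 4·2197 + 27·16 ≡ 5 (mod 19). Nonzero ⇒ E is nonsingular.
For each x ∈ F_19, compute rhs = x³ + 13·x + 4 mod 19, then count y ∈ F_19 with y² ≡ rhs.
  x = 0: rhs = 4, matching y values: 2, 17 (2 points).
  x = 1: rhs = 18, matching y values: none (0 points).
  x = 2: rhs = 0, matching y values: 0 (1 points).
  x = 3: rhs = 13, matching y values: none (0 points).
  x = 4: rhs = 6, matching y values: 5, 14 (2 points).
  x = 5: rhs = 4, matching y values: 2, 17 (2 points).
  x = 6: rhs = 13, matching y values: none (0 points).
  x = 7: rhs = 1, matching y values: 1, 18 (2 points).
  x = 8: rhs = 12, matching y values: none (0 points).
  x = 9: rhs = 14, matching y values: none (0 points).
  x = 10: rhs = 13, matching y values: none (0 points).
  x = 11: rhs = 15, matching y values: none (0 points).
  x = 12: rhs = 7, matching y values: 8, 11 (2 points).
  x = 13: rhs = 14, matching y values: none (0 points).
  x = 14: rhs = 4, matching y values: 2, 17 (2 points).
  x = 15: rhs = 2, matching y values: none (0 points).
  x = 16: rhs = 14, matching y values: none (0 points).
  x = 17: rhs = 8, matching y values: none (0 points).
  x = 18: rhs = 9, matching y values: 3, 16 (2 points).
Total affine count: 15.
Full point count |E(F_19)| = 15 + 1 = 16.
Hasse bound: |16 − (19+1)| = |-4| = 4 ≤ 2√19 ≈ 8.7178 ✓.


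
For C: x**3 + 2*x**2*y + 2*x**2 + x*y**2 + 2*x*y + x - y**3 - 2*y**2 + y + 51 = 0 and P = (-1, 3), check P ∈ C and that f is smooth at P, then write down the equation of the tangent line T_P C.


Tangent line at P: 3*x - 44*y + 135 = 0.

Step 1: f(-1, 3) = 0, so P lies on C.
Step 2: partial derivatives
  f_x(x, y) = 3*x**2 + 4*x*y + 4*x + y**2 + 2*y + 1, f_y(x, y) = 2*x**2 + 2*x*y + 2*x - 3*y**2 - 4*y + 1.
  f_x(P) = 3, f_y(P) = -44 (gradient nonzero, so P is smooth).
Step 3: tangent line at P: 3·(x − -1) + -44·(y − 3) = 0.
Expanding: 3*x - 44*y + 135 = 0.


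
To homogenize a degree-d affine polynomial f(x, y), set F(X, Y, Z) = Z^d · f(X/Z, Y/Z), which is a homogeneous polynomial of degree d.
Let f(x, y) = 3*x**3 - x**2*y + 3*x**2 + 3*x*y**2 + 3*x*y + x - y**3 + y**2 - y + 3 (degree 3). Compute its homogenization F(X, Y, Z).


F(X, Y, Z) = 3*X**3 - X**2*Y + 3*X**2*Z + 3*X*Y**2 + 3*X*Y*Z + X*Z**2 - Y**3 + Y**2*Z - Y*Z**2 + 3*Z**3

deg(f) = 3.
Substitute x = X/Z, y = Y/Z into f, then multiply by Z^3.
  monomial 3·x^3·y^0 ↦ 3·X^3·Y^0·Z^0.
  monomial -1·x^2·y^1 ↦ -1·X^2·Y^1·Z^0.
  monomial 3·x^2·y^0 ↦ 3·X^2·Y^0·Z^1.
  monomial 3·x^1·y^2 ↦ 3·X^1·Y^2·Z^0.
  monomial 3·x^1·y^1 ↦ 3·X^1·Y^1·Z^1.
  monomial 1·x^1·y^0 ↦ 1·X^1·Y^0·Z^2.
  monomial -1·x^0·y^3 ↦ -1·X^0·Y^3·Z^0.
  monomial 1·x^0·y^2 ↦ 1·X^0·Y^2·Z^1.
  monomial -1·x^0·y^1 ↦ -1·X^0·Y^1·Z^2.
  monomial 3·x^0·y^0 ↦ 3·X^0·Y^0·Z^3.
Collecting: F(X, Y, Z) = 3*X**3 - X**2*Y + 3*X**2*Z + 3*X*Y**2 + 3*X*Y*Z + X*Z**2 - Y**3 + Y**2*Z - Y*Z**2 + 3*Z**3.


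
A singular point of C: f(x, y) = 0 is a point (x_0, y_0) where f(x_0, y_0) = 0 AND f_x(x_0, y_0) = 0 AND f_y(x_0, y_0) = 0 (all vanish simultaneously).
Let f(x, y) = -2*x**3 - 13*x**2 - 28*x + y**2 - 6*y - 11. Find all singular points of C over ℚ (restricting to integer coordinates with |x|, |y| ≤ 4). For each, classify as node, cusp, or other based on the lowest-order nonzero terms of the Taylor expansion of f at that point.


Singular points: {(-2, 3)}; classification: node.

Compute partial derivatives:
  f_x = -6*x**2 - 26*x - 28.
  f_y = 2*y - 6.
Scan x_0 ∈ {−4, ..., 4}. For each x_0, f_y(x_0, y) is a polynomial in y; find its integer roots y ∈ {−4, ..., 4}, then test f_x and f at those candidates.
  x = -4: f_y(-4, y) = 2*y - 6; vanishes at y ∈ {3}. (-4, 3): f_x = -20 ≠ 0.
  x = -3: f_y(-3, y) = 2*y - 6; vanishes at y ∈ {3}. (-3, 3): f_x = -4 ≠ 0.
  x = -2: f_y(-2, y) = 2*y - 6; vanishes at y ∈ {3}. (-2, 3): f_x = 0, f = 0 — SINGULAR.
  x = -1: f_y(-1, y) = 2*y - 6; vanishes at y ∈ {3}. (-1, 3): f_x = -8 ≠ 0.
  x = 0: f_y(0, y) = 2*y - 6; vanishes at y ∈ {3}. (0, 3): f_x = -28 ≠ 0.
  x = 1: f_y(1, y) = 2*y - 6; vanishes at y ∈ {3}. (1, 3): f_x = -60 ≠ 0.
  x = 2: f_y(2, y) = 2*y - 6; vanishes at y ∈ {3}. (2, 3): f_x = -104 ≠ 0.
  x = 3: f_y(3, y) = 2*y - 6; vanishes at y ∈ {3}. (3, 3): f_x = -160 ≠ 0.
  x = 4: f_y(4, y) = 2*y - 6; vanishes at y ∈ {3}. (4, 3): f_x = -228 ≠ 0.
Only singular point on the grid: (-2, 3).
Classify: substitute x = -2 + u, y = 3 + v and expand: f = -2*u**3 - u**2 + v**2.
No constant or linear terms (consistent with a singular point). Quadratic part: -u**2 + v**2. Cubic part: -2*u**3.
The quadratic part v**2 - u**2 = (v − u)(v + u) splits into two distinct linear factors, so there are two distinct tangent lines y − 3 = ±(x − -2) — this is a node (ordinary double point).
Classification: node.


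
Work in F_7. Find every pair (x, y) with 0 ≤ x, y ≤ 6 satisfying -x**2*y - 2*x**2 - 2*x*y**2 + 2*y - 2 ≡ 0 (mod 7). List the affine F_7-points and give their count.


Affine F_7-points: {(0, 1), (1, 5), (1, 6), (4, 1), (4, 6)}; count = 5.

For each of the 49 pairs (x, y) ∈ F_7², evaluate f(x, y) mod 7. Record the zeros.
  x = 0: [0↦5, 1↦0, 2↦2, 3↦4, 4↦6, 5↦1, 6↦3]  zeros at y ∈ {1}
  x = 1: [0↦3, 1↦2, 2↦4, 3↦2, 4↦3, 5↦0, 6↦0]  zeros at y ∈ {5, 6}
  x = 2: [0↦4, 1↦5, 2↦5, 3↦4, 4↦2, 5↦6, 6↦2]  zeros at y ∈ ∅
  x = 3: [0↦1, 1↦2, 2↦5, 3↦3, 4↦3, 5↦5, 6↦2]  zeros at y ∈ ∅
  x = 4: [0↦1, 1↦0, 2↦4, 3↦6, 4↦6, 5↦4, 6↦0]  zeros at y ∈ {1, 6}
  x = 5: [0↦4, 1↦6, 2↦2, 3↦6, 4↦4, 5↦3, 6↦3]  zeros at y ∈ ∅
  x = 6: [0↦3, 1↦6, 2↦6, 3↦3, 4↦4, 5↦2, 6↦4]  zeros at y ∈ ∅
Collecting zeros: affine points = {(0, 1), (1, 5), (1, 6), (4, 1), (4, 6)}.
Total count |C(F_7)_aff| = 5.


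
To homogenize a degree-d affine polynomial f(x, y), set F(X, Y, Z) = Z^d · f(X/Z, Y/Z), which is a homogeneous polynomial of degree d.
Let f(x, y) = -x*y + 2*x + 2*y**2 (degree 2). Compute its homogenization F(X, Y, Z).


F(X, Y, Z) = -X*Y + 2*X*Z + 2*Y**2

deg(f) = 2.
Substitute x = X/Z, y = Y/Z into f, then multiply by Z^2.
  monomial -1·x^1·y^1 ↦ -1·X^1·Y^1·Z^0.
  monomial 2·x^1·y^0 ↦ 2·X^1·Y^0·Z^1.
  monomial 2·x^0·y^2 ↦ 2·X^0·Y^2·Z^0.
Collecting: F(X, Y, Z) = -X*Y + 2*X*Z + 2*Y**2.


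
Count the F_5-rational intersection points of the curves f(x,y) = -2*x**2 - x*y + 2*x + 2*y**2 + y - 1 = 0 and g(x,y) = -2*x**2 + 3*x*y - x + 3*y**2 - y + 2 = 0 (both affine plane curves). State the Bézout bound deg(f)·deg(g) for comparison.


Common zeros: ∅; count = 0; Bézout bound = 4.

deg(f) = 2, deg(g) = 2, so Bézout bound = 4.
Scan x ∈ F_5. For each x, list the y ∈ F_5 with f(x, y) ≡ 0 and those with g(x, y) ≡ 0 (mod 5); the common zeros in that column are the intersection.
  x = 0: f ≡ 0 at y ∈ {3, 4}; g ≡ 0 at y ∈ ∅; common: ∅.
  x = 1: f ≡ 0 at y ∈ ∅; g ≡ 0 at y ∈ {2, 4}; common: ∅.
  x = 2: f ≡ 0 at y ∈ {0, 3}; g ≡ 0 at y ∈ {1, 4}; common: ∅.
  x = 3: f ≡ 0 at y ∈ ∅; g ≡ 0 at y ∈ ∅; common: ∅.
  x = 4: f ≡ 0 at y ∈ {0, 4}; g ≡ 0 at y ∈ {1, 2}; common: ∅.
Collecting: common zeros = ∅, so the count is 0.
Comparison with the Bézout bound: 0 ≤ 4 = deg(f)·deg(g), as expected for curves with no common component (the affine F_5-count falls short of the bound because intersections may lie at infinity, over extension fields, or carry multiplicity).


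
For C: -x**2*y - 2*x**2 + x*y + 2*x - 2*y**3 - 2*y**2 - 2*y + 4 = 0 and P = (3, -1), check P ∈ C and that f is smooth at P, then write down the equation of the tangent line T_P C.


Tangent line at P: -5*x - 10*y + 5 = 0.

Step 1: f(3, -1) = 0, so P lies on C.
Step 2: partial derivatives
  f_x(x, y) = -2*x*y - 4*x + y + 2, f_y(x, y) = -x**2 + x - 6*y**2 - 4*y - 2.
  f_x(P) = -5, f_y(P) = -10 (gradient nonzero, so P is smooth).
Step 3: tangent line at P: -5·(x − 3) + -10·(y − -1) = 0.
Expanding: -5*x - 10*y + 5 = 0.


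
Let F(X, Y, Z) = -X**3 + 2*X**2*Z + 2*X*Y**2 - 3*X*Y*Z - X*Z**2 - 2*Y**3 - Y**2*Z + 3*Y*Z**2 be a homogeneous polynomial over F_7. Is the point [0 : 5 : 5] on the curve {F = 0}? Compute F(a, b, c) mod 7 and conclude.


F(0,5,5) ≡ 0 (mod 7); P is on the curve.

Evaluate F(0, 5, 5) term-by-term (mod 7).
  -X**3 ↦ -1·0·1·1 = 0
  2*X**2*Z ↦ 2·0·1·5 = 0
  2*X*Y**2 ↦ 2·0·25·1 = 0
  -3*X*Y*Z ↦ -3·0·5·5 = 0
  -X*Z**2 ↦ -1·0·1·25 = 0
  -2*Y**3 ↦ -2·1·125·1 = -250
  -Y**2*Z ↦ -1·1·25·5 = -125
  3*Y*Z**2 ↦ 3·1·5·25 = 375
Sum: F(0, 5, 5) = (0) + (0) + (0) + (0) + (0) + (-250) + (-125) + (375) = 0.
Reducing mod 7: 0 ≡ 0 (mod 7).
Since F(a, b, c) ≡ 0 (mod 7), P lies on the curve.


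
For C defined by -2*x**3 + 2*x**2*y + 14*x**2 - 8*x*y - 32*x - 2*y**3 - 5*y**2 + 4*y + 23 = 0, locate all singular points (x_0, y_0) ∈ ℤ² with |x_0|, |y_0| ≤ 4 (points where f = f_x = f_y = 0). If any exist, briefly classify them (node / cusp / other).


Singular points: {(2, -1)}; classification: cusp.

Compute partial derivatives:
  f_x = -6*x**2 + 4*x*y + 28*x - 8*y - 32.
  f_y = 2*x**2 - 8*x - 6*y**2 - 10*y + 4.
Scan x_0 ∈ {−4, ..., 4}. For each x_0, f_y(x_0, y) is a polynomial in y; find its integer roots y ∈ {−4, ..., 4}, then test f_x and f at those candidates.
  x = -4: f_y(-4, y) = -6*y**2 - 10*y + 68; no integer root y with |y| ≤ 4.
  x = -3: f_y(-3, y) = -6*y**2 - 10*y + 46; no integer root y with |y| ≤ 4.
  x = -2: f_y(-2, y) = -6*y**2 - 10*y + 28; no integer root y with |y| ≤ 4.
  x = -1: f_y(-1, y) = -6*y**2 - 10*y + 14; no integer root y with |y| ≤ 4.
  x = 0: f_y(0, y) = -6*y**2 - 10*y + 4; vanishes at y ∈ {-2}. (0, -2): f_x = -16 ≠ 0.
  x = 1: f_y(1, y) = -6*y**2 - 10*y - 2; no integer root y with |y| ≤ 4.
  x = 2: f_y(2, y) = -6*y**2 - 10*y - 4; vanishes at y ∈ {-1}. (2, -1): f_x = 0, f = 0 — SINGULAR.
  x = 3: f_y(3, y) = -6*y**2 - 10*y - 2; no integer root y with |y| ≤ 4.
  x = 4: f_y(4, y) = -6*y**2 - 10*y + 4; vanishes at y ∈ {-2}. (4, -2): f_x = -32 ≠ 0.
Only singular point on the grid: (2, -1).
Classify: substitute x = 2 + u, y = -1 + v and expand: f = -2*u**3 + 2*u**2*v - 2*v**3 + v**2.
No constant or linear terms (consistent with a singular point). Quadratic part: v**2. Cubic part: -2*u**3 + 2*u**2*v - 2*v**3.
The quadratic part v**2 is a perfect square, so there is a single (double) tangent line v = 0, i.e. y = -1. Restricting the cubic part to that line (v = 0) leaves -2*u**3 ≠ 0, so f is not divisible by v and the branch is v² ≈ 2*u**3 to lowest order — this is a cusp.
Classification: cusp.


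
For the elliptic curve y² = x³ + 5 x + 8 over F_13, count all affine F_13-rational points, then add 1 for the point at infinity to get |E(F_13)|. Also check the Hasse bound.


Affine points = {(1, 1), (1, 12), (2, 0), (4, 1), (4, 12), (7, 3), (7, 10), (8, 1), (8, 12), (11, 4), (11, 9)}; affine count = 11; |E(F_13)| = 12.

Discriminant check: Δ ∝ 4a³ + 27b² = 4·5³ + 27·8² = 4·125 + 27·64 ≡ 5 (mod 13). Nonzero ⇒ E is nonsingular.
For each x ∈ F_13, compute rhs = x³ + 5·x + 8 mod 13, then count y ∈ F_13 with y² ≡ rhs.
  x = 0: rhs = 8, matching y values: none (0 points).
  x = 1: rhs = 1, matching y values: 1, 12 (2 points).
  x = 2: rhs = 0, matching y values: 0 (1 points).
  x = 3: rhs = 11, matching y values: none (0 points).
  x = 4: rhs = 1, matching y values: 1, 12 (2 points).
  x = 5: rhs = 2, matching y values: none (0 points).
  x = 6: rhs = 7, matching y values: none (0 points).
  x = 7: rhs = 9, matching y values: 3, 10 (2 points).
  x = 8: rhs = 1, matching y values: 1, 12 (2 points).
  x = 9: rhs = 2, matching y values: none (0 points).
  x = 10: rhs = 5, matching y values: none (0 points).
  x = 11: rhs = 3, matching y values: 4, 9 (2 points).
  x = 12: rhs = 2, matching y values: none (0 points).
Total affine count: 11.
Full point count |E(F_13)| = 11 + 1 = 12.
Hasse bound: |12 − (13+1)| = |-2| = 2 ≤ 2√13 ≈ 7.2111 ✓.


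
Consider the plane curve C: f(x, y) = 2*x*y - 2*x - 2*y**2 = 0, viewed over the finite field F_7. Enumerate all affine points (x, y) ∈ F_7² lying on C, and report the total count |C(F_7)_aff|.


Affine F_7-points: {(0, 0), (1, 3), (1, 5), (3, 4), (3, 6), (4, 2)}; count = 6.

For each of the 49 pairs (x, y) ∈ F_7², evaluate f(x, y) mod 7. Record the zeros.
  x = 0: [0↦0, 1↦5, 2↦6, 3↦3, 4↦3, 5↦6, 6↦5]  zeros at y ∈ {0}
  x = 1: [0↦5, 1↦5, 2↦1, 3↦0, 4↦2, 5↦0, 6↦1]  zeros at y ∈ {3, 5}
  x = 2: [0↦3, 1↦5, 2↦3, 3↦4, 4↦1, 5↦1, 6↦4]  zeros at y ∈ ∅
  x = 3: [0↦1, 1↦5, 2↦5, 3↦1, 4↦0, 5↦2, 6↦0]  zeros at y ∈ {4, 6}
  x = 4: [0↦6, 1↦5, 2↦0, 3↦5, 4↦6, 5↦3, 6↦3]  zeros at y ∈ {2}
  x = 5: [0↦4, 1↦5, 2↦2, 3↦2, 4↦5, 5↦4, 6↦6]  zeros at y ∈ ∅
  x = 6: [0↦2, 1↦5, 2↦4, 3↦6, 4↦4, 5↦5, 6↦2]  zeros at y ∈ ∅
Collecting zeros: affine points = {(0, 0), (1, 3), (1, 5), (3, 4), (3, 6), (4, 2)}.
Total count |C(F_7)_aff| = 6.


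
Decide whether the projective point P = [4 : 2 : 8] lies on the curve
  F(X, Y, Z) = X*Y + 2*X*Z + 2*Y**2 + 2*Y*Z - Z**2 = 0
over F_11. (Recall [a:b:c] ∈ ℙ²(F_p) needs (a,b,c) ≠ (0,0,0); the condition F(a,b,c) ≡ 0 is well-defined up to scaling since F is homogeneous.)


F(4,2,8) ≡ 4 (mod 11); P is NOT on the curve.

Evaluate F(4, 2, 8) term-by-term (mod 11).
  X*Y ↦ 1·4·2·1 = 8
  2*X*Z ↦ 2·4·1·8 = 64
  2*Y**2 ↦ 2·1·4·1 = 8
  2*Y*Z ↦ 2·1·2·8 = 32
  -Z**2 ↦ -1·1·1·64 = -64
Sum: F(4, 2, 8) = (8) + (64) + (8) + (32) + (-64) = 48.
Reducing mod 11: 48 ≡ 4 (mod 11).
Since F(a, b, c) ≡ 4 ≠ 0 (mod 11), P does NOT lie on the curve.


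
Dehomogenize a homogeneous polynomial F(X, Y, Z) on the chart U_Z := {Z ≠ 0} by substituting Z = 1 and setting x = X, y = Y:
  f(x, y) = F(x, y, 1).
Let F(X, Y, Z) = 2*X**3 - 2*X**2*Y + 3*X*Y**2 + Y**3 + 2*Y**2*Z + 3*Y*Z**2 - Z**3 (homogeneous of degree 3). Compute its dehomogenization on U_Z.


f(x, y) = 2*x**3 - 2*x**2*y + 3*x*y**2 + y**3 + 2*y**2 + 3*y - 1

On U_Z we set Z = 1. Each monomial c·X^i·Y^j·Z^k in F becomes c·x^i·y^j·1^k = c·x^i·y^j.
Substituting Z = 1: F(X, Y, 1) = 2*x**3 - 2*x**2*y + 3*x*y**2 + y**3 + 2*y**2 + 3*y - 1.
Note: deg(f) ≤ deg(F) = 3; strict inequality happens when F is divisible by Z (lost terms).


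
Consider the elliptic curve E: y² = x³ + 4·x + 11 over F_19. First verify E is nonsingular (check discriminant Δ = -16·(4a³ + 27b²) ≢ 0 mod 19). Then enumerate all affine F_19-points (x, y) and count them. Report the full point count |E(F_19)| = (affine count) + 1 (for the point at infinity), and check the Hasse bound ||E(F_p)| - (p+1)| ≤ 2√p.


Affine points = {(0, 7), (0, 12), (1, 4), (1, 15), (5, 2), (5, 17), (6, 2), (6, 17), (8, 2), (8, 17), (9, 4), (9, 15), (10, 5), (10, 14), (12, 1), (12, 18), (15, 8), (15, 11), (18, 5), (18, 14)}; affine count = 20; |E(F_19)| = 21.

Discriminant check: Δ ∝ 4a³ + 27b² = 4·4³ + 27·11² = 4·64 + 27·121 ≡ 8 (mod 19). Nonzero ⇒ E is nonsingular.
For each x ∈ F_19, compute rhs = x³ + 4·x + 11 mod 19, then count y ∈ F_19 with y² ≡ rhs.
  x = 0: rhs = 11, matching y values: 7, 12 (2 points).
  x = 1: rhs = 16, matching y values: 4, 15 (2 points).
  x = 2: rhs = 8, matching y values: none (0 points).
  x = 3: rhs = 12, matching y values: none (0 points).
  x = 4: rhs = 15, matching y values: none (0 points).
  x = 5: rhs = 4, matching y values: 2, 17 (2 points).
  x = 6: rhs = 4, matching y values: 2, 17 (2 points).
  x = 7: rhs = 2, matching y values: none (0 points).
  x = 8: rhs = 4, matching y values: 2, 17 (2 points).
  x = 9: rhs = 16, matching y values: 4, 15 (2 points).
  x = 10: rhs = 6, matching y values: 5, 14 (2 points).
  x = 11: rhs = 18, matching y values: none (0 points).
  x = 12: rhs = 1, matching y values: 1, 18 (2 points).
  x = 13: rhs = 18, matching y values: none (0 points).
  x = 14: rhs = 18, matching y values: none (0 points).
  x = 15: rhs = 7, matching y values: 8, 11 (2 points).
  x = 16: rhs = 10, matching y values: none (0 points).
  x = 17: rhs = 14, matching y values: none (0 points).
  x = 18: rhs = 6, matching y values: 5, 14 (2 points).
Total affine count: 20.
Full point count |E(F_19)| = 20 + 1 = 21.
Hasse bound: |21 − (19+1)| = |1| = 1 ≤ 2√19 ≈ 8.7178 ✓.


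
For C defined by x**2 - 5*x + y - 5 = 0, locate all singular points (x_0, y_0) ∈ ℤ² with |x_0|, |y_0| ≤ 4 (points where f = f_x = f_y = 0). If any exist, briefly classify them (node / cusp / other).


No singular points in the scanned grid; C is smooth there.

Compute partial derivatives:
  f_x = 2*x - 5.
  f_y = 1.
f_y = 1 is a nonzero constant, so f_y never vanishes: no point (x, y) can satisfy f = f_x = f_y = 0. In particular no (x, y) ∈ {−4, ..., 4}² is singular; the curve is smooth.


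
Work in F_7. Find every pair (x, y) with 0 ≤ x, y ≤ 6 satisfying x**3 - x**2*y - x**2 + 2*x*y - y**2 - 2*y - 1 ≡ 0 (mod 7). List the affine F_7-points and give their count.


Affine F_7-points: {(0, 6), (1, 2), (1, 4), (2, 1), (2, 4), (3, 3), (3, 6), (4, 5), (4, 6)}; count = 9.

For each of the 49 pairs (x, y) ∈ F_7², evaluate f(x, y) mod 7. Record the zeros.
  x = 0: [0↦6, 1↦3, 2↦5, 3↦5, 4↦3, 5↦6, 6↦0]  zeros at y ∈ {6}
  x = 1: [0↦6, 1↦4, 2↦0, 3↦1, 4↦0, 5↦4, 6↦6]  zeros at y ∈ {2, 4}
  x = 2: [0↦3, 1↦0, 2↦2, 3↦2, 4↦0, 5↦3, 6↦4]  zeros at y ∈ {1, 4}
  x = 3: [0↦3, 1↦4, 2↦3, 3↦0, 4↦2, 5↦2, 6↦0]  zeros at y ∈ {3, 6}
  x = 4: [0↦5, 1↦1, 2↦2, 3↦1, 4↦5, 5↦0, 6↦0]  zeros at y ∈ {5, 6}
  x = 5: [0↦1, 1↦4, 2↦5, 3↦4, 4↦1, 5↦3, 6↦3]  zeros at y ∈ ∅
  x = 6: [0↦4, 1↦5, 2↦4, 3↦1, 4↦3, 5↦3, 6↦1]  zeros at y ∈ ∅
Collecting zeros: affine points = {(0, 6), (1, 2), (1, 4), (2, 1), (2, 4), (3, 3), (3, 6), (4, 5), (4, 6)}.
Total count |C(F_7)_aff| = 9.


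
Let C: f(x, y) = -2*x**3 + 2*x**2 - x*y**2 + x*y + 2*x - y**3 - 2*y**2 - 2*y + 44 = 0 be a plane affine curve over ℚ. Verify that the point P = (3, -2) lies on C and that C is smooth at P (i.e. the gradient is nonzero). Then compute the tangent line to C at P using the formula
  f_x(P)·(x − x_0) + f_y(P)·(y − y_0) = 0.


Tangent line at P: -46*x + 9*y + 156 = 0.

Step 1: f(3, -2) = 0, so P lies on C.
Step 2: partial derivatives
  f_x(x, y) = -6*x**2 + 4*x - y**2 + y + 2, f_y(x, y) = -2*x*y + x - 3*y**2 - 4*y - 2.
  f_x(P) = -46, f_y(P) = 9 (gradient nonzero, so P is smooth).
Step 3: tangent line at P: -46·(x − 3) + 9·(y − -2) = 0.
Expanding: -46*x + 9*y + 156 = 0.


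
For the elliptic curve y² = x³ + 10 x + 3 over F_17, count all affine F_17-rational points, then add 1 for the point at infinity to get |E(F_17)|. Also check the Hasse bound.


Affine points = {(3, 3), (3, 14), (5, 5), (5, 12), (7, 5), (7, 12), (8, 0), (10, 7), (10, 10), (11, 4), (11, 13), (12, 7), (12, 10), (13, 1), (13, 16), (15, 3), (15, 14), (16, 3), (16, 14)}; affine count = 19; |E(F_17)| = 20.

Discriminant check: Δ ∝ 4a³ + 27b² = 4·10³ + 27·3² = 4·1000 + 27·9 ≡ 10 (mod 17). Nonzero ⇒ E is nonsingular.
For each x ∈ F_17, compute rhs = x³ + 10·x + 3 mod 17, then count y ∈ F_17 with y² ≡ rhs.
  x = 0: rhs = 3, matching y values: none (0 points).
  x = 1: rhs = 14, matching y values: none (0 points).
  x = 2: rhs = 14, matching y values: none (0 points).
  x = 3: rhs = 9, matching y values: 3, 14 (2 points).
  x = 4: rhs = 5, matching y values: none (0 points).
  x = 5: rhs = 8, matching y values: 5, 12 (2 points).
  x = 6: rhs = 7, matching y values: none (0 points).
  x = 7: rhs = 8, matching y values: 5, 12 (2 points).
  x = 8: rhs = 0, matching y values: 0 (1 points).
  x = 9: rhs = 6, matching y values: none (0 points).
  x = 10: rhs = 15, matching y values: 7, 10 (2 points).
  x = 11: rhs = 16, matching y values: 4, 13 (2 points).
  x = 12: rhs = 15, matching y values: 7, 10 (2 points).
  x = 13: rhs = 1, matching y values: 1, 16 (2 points).
  x = 14: rhs = 14, matching y values: none (0 points).
  x = 15: rhs = 9, matching y values: 3, 14 (2 points).
  x = 16: rhs = 9, matching y values: 3, 14 (2 points).
Total affine count: 19.
Full point count |E(F_17)| = 19 + 1 = 20.
Hasse bound: |20 − (17+1)| = |2| = 2 ≤ 2√17 ≈ 8.2462 ✓.


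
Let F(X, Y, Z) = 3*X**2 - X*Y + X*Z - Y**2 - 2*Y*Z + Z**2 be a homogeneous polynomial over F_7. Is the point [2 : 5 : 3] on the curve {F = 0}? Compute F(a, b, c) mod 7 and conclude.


F(2,5,3) ≡ 4 (mod 7); P is NOT on the curve.

Evaluate F(2, 5, 3) term-by-term (mod 7).
  3*X**2 ↦ 3·4·1·1 = 12
  -X*Y ↦ -1·2·5·1 = -10
  X*Z ↦ 1·2·1·3 = 6
  -Y**2 ↦ -1·1·25·1 = -25
  -2*Y*Z ↦ -2·1·5·3 = -30
  Z**2 ↦ 1·1·1·9 = 9
Sum: F(2, 5, 3) = (12) + (-10) + (6) + (-25) + (-30) + (9) = -38.
Reducing mod 7: -38 ≡ 4 (mod 7).
Since F(a, b, c) ≡ 4 ≠ 0 (mod 7), P does NOT lie on the curve.


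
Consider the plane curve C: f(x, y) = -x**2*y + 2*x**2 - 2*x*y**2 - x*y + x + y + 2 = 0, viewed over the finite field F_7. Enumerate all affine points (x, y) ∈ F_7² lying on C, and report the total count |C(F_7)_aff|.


Affine F_7-points: {(0, 5), (2, 2), (3, 5), (3, 6), (4, 3), (4, 6)}; count = 6.

For each of the 49 pairs (x, y) ∈ F_7², evaluate f(x, y) mod 7. Record the zeros.
  x = 0: [0↦2, 1↦3, 2↦4, 3↦5, 4↦6, 5↦0, 6↦1]  zeros at y ∈ {5}
  x = 1: [0↦5, 1↦2, 2↦2, 3↦5, 4↦4, 5↦6, 6↦4]  zeros at y ∈ ∅
  x = 2: [0↦5, 1↦3, 2↦0, 3↦3, 4↦5, 5↦6, 6↦6]  zeros at y ∈ {2}
  x = 3: [0↦2, 1↦6, 2↦5, 3↦6, 4↦2, 5↦0, 6↦0]  zeros at y ∈ {5, 6}
  x = 4: [0↦3, 1↦4, 2↦3, 3↦0, 4↦2, 5↦2, 6↦0]  zeros at y ∈ {3, 6}
  x = 5: [0↦1, 1↦4, 2↦1, 3↦6, 4↦5, 5↦5, 6↦6]  zeros at y ∈ ∅
  x = 6: [0↦3, 1↦6, 2↦6, 3↦3, 4↦4, 5↦2, 6↦4]  zeros at y ∈ ∅
Collecting zeros: affine points = {(0, 5), (2, 2), (3, 5), (3, 6), (4, 3), (4, 6)}.
Total count |C(F_7)_aff| = 6.


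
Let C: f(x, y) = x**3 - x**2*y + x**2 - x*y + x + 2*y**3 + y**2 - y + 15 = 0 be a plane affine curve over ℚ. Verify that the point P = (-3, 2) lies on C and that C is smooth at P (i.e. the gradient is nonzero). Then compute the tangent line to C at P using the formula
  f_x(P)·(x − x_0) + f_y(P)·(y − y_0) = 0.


Tangent line at P: 32*x + 21*y + 54 = 0.

Step 1: f(-3, 2) = 0, so P lies on C.
Step 2: partial derivatives
  f_x(x, y) = 3*x**2 - 2*x*y + 2*x - y + 1, f_y(x, y) = -x**2 - x + 6*y**2 + 2*y - 1.
  f_x(P) = 32, f_y(P) = 21 (gradient nonzero, so P is smooth).
Step 3: tangent line at P: 32·(x − -3) + 21·(y − 2) = 0.
Expanding: 32*x + 21*y + 54 = 0.


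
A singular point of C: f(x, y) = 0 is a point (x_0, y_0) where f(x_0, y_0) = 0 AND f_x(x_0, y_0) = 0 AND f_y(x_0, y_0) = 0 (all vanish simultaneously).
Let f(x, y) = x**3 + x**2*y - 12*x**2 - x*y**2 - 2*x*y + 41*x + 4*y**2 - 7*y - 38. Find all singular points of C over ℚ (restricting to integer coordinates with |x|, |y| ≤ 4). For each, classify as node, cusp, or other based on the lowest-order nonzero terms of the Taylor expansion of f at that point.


Singular points: {(3, 2)}; classification: node.

Compute partial derivatives:
  f_x = 3*x**2 + 2*x*y - 24*x - y**2 - 2*y + 41.
  f_y = x**2 - 2*x*y - 2*x + 8*y - 7.
Scan x_0 ∈ {−4, ..., 4}. For each x_0, f_y(x_0, y) is a polynomial in y; find its integer roots y ∈ {−4, ..., 4}, then test f_x and f at those candidates.
  x = -4: f_y(-4, y) = 16*y + 17; no integer root y with |y| ≤ 4.
  x = -3: f_y(-3, y) = 14*y + 8; no integer root y with |y| ≤ 4.
  x = -2: f_y(-2, y) = 12*y + 1; no integer root y with |y| ≤ 4.
  x = -1: f_y(-1, y) = 10*y - 4; no integer root y with |y| ≤ 4.
  x = 0: f_y(0, y) = 8*y - 7; no integer root y with |y| ≤ 4.
  x = 1: f_y(1, y) = 6*y - 8; no integer root y with |y| ≤ 4.
  x = 2: f_y(2, y) = 4*y - 7; no integer root y with |y| ≤ 4.
  x = 3: f_y(3, y) = 2*y - 4; vanishes at y ∈ {2}. (3, 2): f_x = 0, f = 0 — SINGULAR.
  x = 4: f_y(4, y) = 1; no integer root y with |y| ≤ 4.
Only singular point on the grid: (3, 2).
Classify: substitute x = 3 + u, y = 2 + v and expand: f = u**3 + u**2*v - u**2 - u*v**2 + v**2.
No constant or linear terms (consistent with a singular point). Quadratic part: -u**2 + v**2. Cubic part: u**3 + u**2*v - u*v**2.
The quadratic part v**2 - u**2 = (v − u)(v + u) splits into two distinct linear factors, so there are two distinct tangent lines y − 2 = ±(x − 3) — this is a node (ordinary double point).
Classification: node.
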